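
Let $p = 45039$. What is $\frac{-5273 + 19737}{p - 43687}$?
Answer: $\frac{1808}{169} \approx 10.698$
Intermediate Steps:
$\frac{-5273 + 19737}{p - 43687} = \frac{-5273 + 19737}{45039 - 43687} = \frac{14464}{1352} = 14464 \cdot \frac{1}{1352} = \frac{1808}{169}$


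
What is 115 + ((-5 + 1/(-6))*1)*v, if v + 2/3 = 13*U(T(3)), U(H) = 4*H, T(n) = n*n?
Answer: -20696/9 ≈ -2299.6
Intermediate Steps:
T(n) = n²
v = 1402/3 (v = -⅔ + 13*(4*3²) = -⅔ + 13*(4*9) = -⅔ + 13*36 = -⅔ + 468 = 1402/3 ≈ 467.33)
115 + ((-5 + 1/(-6))*1)*v = 115 + ((-5 + 1/(-6))*1)*(1402/3) = 115 + ((-5 - ⅙)*1)*(1402/3) = 115 - 31/6*1*(1402/3) = 115 - 31/6*1402/3 = 115 - 21731/9 = -20696/9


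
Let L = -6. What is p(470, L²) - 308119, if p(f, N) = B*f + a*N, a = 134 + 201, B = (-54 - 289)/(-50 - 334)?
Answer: -56762723/192 ≈ -2.9564e+5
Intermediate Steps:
B = 343/384 (B = -343/(-384) = -343*(-1/384) = 343/384 ≈ 0.89323)
a = 335
p(f, N) = 335*N + 343*f/384 (p(f, N) = 343*f/384 + 335*N = 335*N + 343*f/384)
p(470, L²) - 308119 = (335*(-6)² + (343/384)*470) - 308119 = (335*36 + 80605/192) - 308119 = (12060 + 80605/192) - 308119 = 2396125/192 - 308119 = -56762723/192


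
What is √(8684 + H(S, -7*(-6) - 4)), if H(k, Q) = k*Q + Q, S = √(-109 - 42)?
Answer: √(8722 + 38*I*√151) ≈ 93.425 + 2.4991*I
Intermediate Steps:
S = I*√151 (S = √(-151) = I*√151 ≈ 12.288*I)
H(k, Q) = Q + Q*k (H(k, Q) = Q*k + Q = Q + Q*k)
√(8684 + H(S, -7*(-6) - 4)) = √(8684 + (-7*(-6) - 4)*(1 + I*√151)) = √(8684 + (42 - 4)*(1 + I*√151)) = √(8684 + 38*(1 + I*√151)) = √(8684 + (38 + 38*I*√151)) = √(8722 + 38*I*√151)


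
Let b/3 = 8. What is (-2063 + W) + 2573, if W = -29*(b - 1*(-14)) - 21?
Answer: -613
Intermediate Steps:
b = 24 (b = 3*8 = 24)
W = -1123 (W = -29*(24 - 1*(-14)) - 21 = -29*(24 + 14) - 21 = -29*38 - 21 = -1102 - 21 = -1123)
(-2063 + W) + 2573 = (-2063 - 1123) + 2573 = -3186 + 2573 = -613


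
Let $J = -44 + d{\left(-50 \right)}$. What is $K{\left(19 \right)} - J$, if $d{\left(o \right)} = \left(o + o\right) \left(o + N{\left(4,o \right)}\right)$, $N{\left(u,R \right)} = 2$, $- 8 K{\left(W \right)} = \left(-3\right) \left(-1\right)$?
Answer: $- \frac{38051}{8} \approx -4756.4$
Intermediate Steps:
$K{\left(W \right)} = - \frac{3}{8}$ ($K{\left(W \right)} = - \frac{\left(-3\right) \left(-1\right)}{8} = \left(- \frac{1}{8}\right) 3 = - \frac{3}{8}$)
$d{\left(o \right)} = 2 o \left(2 + o\right)$ ($d{\left(o \right)} = \left(o + o\right) \left(o + 2\right) = 2 o \left(2 + o\right)$)
$J = 4756$ ($J = -44 + 2 \left(-50\right) \left(2 - 50\right) = -44 + 2 \left(-50\right) \left(-48\right) = -44 + 4800 = 4756$)
$K{\left(19 \right)} - J = - \frac{3}{8} - 4756 = - \frac{38051}{8}$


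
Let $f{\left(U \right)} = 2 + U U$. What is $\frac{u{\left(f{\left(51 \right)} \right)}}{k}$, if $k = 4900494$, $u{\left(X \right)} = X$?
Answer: $\frac{2603}{4900494} \approx 0.00053117$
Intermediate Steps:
$f{\left(U \right)} = 2 + U^{2}$
$\frac{u{\left(f{\left(51 \right)} \right)}}{k} = \frac{2 + 51^{2}}{4900494} = \left(2 + 2601\right) \frac{1}{4900494} = 2603 \cdot \frac{1}{4900494} = \frac{2603}{4900494}$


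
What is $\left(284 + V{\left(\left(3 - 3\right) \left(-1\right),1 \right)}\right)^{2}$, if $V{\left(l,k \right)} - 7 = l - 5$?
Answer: $81796$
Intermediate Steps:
$V{\left(l,k \right)} = 2 + l$ ($V{\left(l,k \right)} = 7 + \left(l - 5\right) = 7 + \left(-5 + l\right) = 2 + l$)
$\left(284 + V{\left(\left(3 - 3\right) \left(-1\right),1 \right)}\right)^{2} = \left(284 + \left(2 + \left(3 - 3\right) \left(-1\right)\right)\right)^{2} = \left(284 + \left(2 + 0 \left(-1\right)\right)\right)^{2} = \left(284 + \left(2 + 0\right)\right)^{2} = \left(284 + 2\right)^{2} = 286^{2} = 81796$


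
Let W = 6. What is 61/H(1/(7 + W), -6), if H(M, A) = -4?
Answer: -61/4 ≈ -15.250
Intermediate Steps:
61/H(1/(7 + W), -6) = 61/(-4) = 61*(-1/4) = -61/4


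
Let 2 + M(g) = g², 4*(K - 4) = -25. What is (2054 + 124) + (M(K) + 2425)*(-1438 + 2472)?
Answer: 20102357/8 ≈ 2.5128e+6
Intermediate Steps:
K = -9/4 (K = 4 + (¼)*(-25) = 4 - 25/4 = -9/4 ≈ -2.2500)
M(g) = -2 + g²
(2054 + 124) + (M(K) + 2425)*(-1438 + 2472) = (2054 + 124) + ((-2 + (-9/4)²) + 2425)*(-1438 + 2472) = 2178 + ((-2 + 81/16) + 2425)*1034 = 2178 + (49/16 + 2425)*1034 = 2178 + (38849/16)*1034 = 2178 + 20084933/8 = 20102357/8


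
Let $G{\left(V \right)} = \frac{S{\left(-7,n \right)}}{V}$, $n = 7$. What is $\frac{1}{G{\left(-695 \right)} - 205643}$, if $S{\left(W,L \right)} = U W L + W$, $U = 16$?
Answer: $- \frac{695}{142921094} \approx -4.8628 \cdot 10^{-6}$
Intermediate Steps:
$S{\left(W,L \right)} = W + 16 L W$ ($S{\left(W,L \right)} = 16 W L + W = 16 L W + W = W + 16 L W$)
$G{\left(V \right)} = - \frac{791}{V}$ ($G{\left(V \right)} = \frac{\left(-7\right) \left(1 + 16 \cdot 7\right)}{V} = \frac{\left(-7\right) \left(1 + 112\right)}{V} = \frac{\left(-7\right) 113}{V} = - \frac{791}{V}$)
$\frac{1}{G{\left(-695 \right)} - 205643} = \frac{1}{- \frac{791}{-695} - 205643} = \frac{1}{\left(-791\right) \left(- \frac{1}{695}\right) - 205643} = \frac{1}{\frac{791}{695} - 205643} = \frac{1}{- \frac{142921094}{695}} = - \frac{695}{142921094}$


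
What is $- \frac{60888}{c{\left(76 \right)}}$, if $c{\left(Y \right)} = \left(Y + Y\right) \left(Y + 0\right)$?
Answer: $- \frac{7611}{1444} \approx -5.2708$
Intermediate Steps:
$c{\left(Y \right)} = 2 Y^{2}$ ($c{\left(Y \right)} = 2 Y Y = 2 Y^{2}$)
$- \frac{60888}{c{\left(76 \right)}} = - \frac{60888}{2 \cdot 76^{2}} = - \frac{60888}{2 \cdot 5776} = - \frac{60888}{11552} = \left(-60888\right) \frac{1}{11552} = - \frac{7611}{1444}$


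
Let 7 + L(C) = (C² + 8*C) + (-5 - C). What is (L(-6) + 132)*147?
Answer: 16758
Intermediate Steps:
L(C) = -12 + C² + 7*C (L(C) = -7 + ((C² + 8*C) + (-5 - C)) = -7 + (-5 + C² + 7*C) = -12 + C² + 7*C)
(L(-6) + 132)*147 = ((-12 + (-6)² + 7*(-6)) + 132)*147 = ((-12 + 36 - 42) + 132)*147 = (-18 + 132)*147 = 114*147 = 16758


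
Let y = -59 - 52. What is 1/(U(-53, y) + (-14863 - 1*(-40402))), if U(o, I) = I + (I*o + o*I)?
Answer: 1/37194 ≈ 2.6886e-5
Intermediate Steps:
y = -111
U(o, I) = I + 2*I*o (U(o, I) = I + (I*o + I*o) = I + 2*I*o)
1/(U(-53, y) + (-14863 - 1*(-40402))) = 1/(-111*(1 + 2*(-53)) + (-14863 - 1*(-40402))) = 1/(-111*(1 - 106) + (-14863 + 40402)) = 1/(-111*(-105) + 25539) = 1/(11655 + 25539) = 1/37194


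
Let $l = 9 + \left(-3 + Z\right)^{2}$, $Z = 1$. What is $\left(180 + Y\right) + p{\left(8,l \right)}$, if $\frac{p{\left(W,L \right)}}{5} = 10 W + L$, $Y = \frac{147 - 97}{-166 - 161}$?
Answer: $\frac{210865}{327} \approx 644.85$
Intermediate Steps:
$l = 13$ ($l = 9 + \left(-3 + 1\right)^{2} = 9 + \left(-2\right)^{2} = 9 + 4 = 13$)
$Y = - \frac{50}{327}$ ($Y = \frac{50}{-327} = 50 \left(- \frac{1}{327}\right) = - \frac{50}{327} \approx -0.15291$)
$p{\left(W,L \right)} = 5 L + 50 W$ ($p{\left(W,L \right)} = 5 \left(10 W + L\right) = 5 \left(L + 10 W\right) = 5 L + 50 W$)
$\left(180 + Y\right) + p{\left(8,l \right)} = \left(180 - \frac{50}{327}\right) + \left(5 \cdot 13 + 50 \cdot 8\right) = \frac{58810}{327} + \left(65 + 400\right) = \frac{58810}{327} + 465 = \frac{210865}{327}$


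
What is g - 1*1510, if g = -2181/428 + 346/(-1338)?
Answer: -433894453/286332 ≈ -1515.4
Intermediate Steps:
g = -1533133/286332 (g = -2181*1/428 + 346*(-1/1338) = -2181/428 - 173/669 = -1533133/286332 ≈ -5.3544)
g - 1*1510 = -1533133/286332 - 1*1510 = -1533133/286332 - 1510 = -433894453/286332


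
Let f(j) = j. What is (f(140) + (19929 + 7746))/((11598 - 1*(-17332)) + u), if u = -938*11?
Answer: 27815/18612 ≈ 1.4945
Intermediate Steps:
u = -10318
(f(140) + (19929 + 7746))/((11598 - 1*(-17332)) + u) = (140 + (19929 + 7746))/((11598 - 1*(-17332)) - 10318) = (140 + 27675)/((11598 + 17332) - 10318) = 27815/(28930 - 10318) = 27815/18612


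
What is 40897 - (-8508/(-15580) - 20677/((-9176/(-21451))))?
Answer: 102879286863/1152920 ≈ 89234.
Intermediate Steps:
40897 - (-8508/(-15580) - 20677/((-9176/(-21451)))) = 40897 - (-8508*(-1/15580) - 20677/((-9176*(-1/21451)))) = 40897 - (2127/3895 - 20677/9176/21451) = 40897 - (2127/3895 - 20677*21451/9176) = 40897 - (2127/3895 - 14307817/296) = 40897 - 1*(-55728317623/1152920) = 40897 + 55728317623/1152920 = 102879286863/1152920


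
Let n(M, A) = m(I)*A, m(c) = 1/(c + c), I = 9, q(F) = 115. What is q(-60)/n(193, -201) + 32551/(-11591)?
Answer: -151921/11591 ≈ -13.107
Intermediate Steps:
m(c) = 1/(2*c)
n(M, A) = A/18 (n(M, A) = ((1/2)/9)*A = ((1/2)*(1/9))*A = A/18)
q(-60)/n(193, -201) + 32551/(-11591) = 115/(((1/18)*(-201))) + 32551/(-11591) = 115/(-67/6) + 32551*(-1/11591) = 115*(-6/67) - 32551/11591 = -690/67 - 32551/11591 = -151921/11591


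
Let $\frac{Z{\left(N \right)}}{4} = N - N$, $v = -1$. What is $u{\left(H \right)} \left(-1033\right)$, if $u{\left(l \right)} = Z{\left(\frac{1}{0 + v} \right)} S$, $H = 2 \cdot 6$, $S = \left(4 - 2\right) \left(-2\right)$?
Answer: $0$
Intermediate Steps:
$Z{\left(N \right)} = 0$ ($Z{\left(N \right)} = 4 \left(N - N\right) = 4 \cdot 0 = 0$)
$S = -4$ ($S = 2 \left(-2\right) = -4$)
$H = 12$
$u{\left(l \right)} = 0$ ($u{\left(l \right)} = 0 \left(-4\right) = 0$)
$u{\left(H \right)} \left(-1033\right) = 0 \left(-1033\right) = 0$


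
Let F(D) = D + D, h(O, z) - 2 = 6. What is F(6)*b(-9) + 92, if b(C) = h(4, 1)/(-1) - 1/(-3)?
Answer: 0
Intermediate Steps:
h(O, z) = 8 (h(O, z) = 2 + 6 = 8)
b(C) = -23/3 (b(C) = 8/(-1) - 1/(-3) = 8*(-1) - 1*(-⅓) = -8 + ⅓ = -23/3)
F(D) = 2*D
F(6)*b(-9) + 92 = (2*6)*(-23/3) + 92 = 12*(-23/3) + 92 = -92 + 92 = 0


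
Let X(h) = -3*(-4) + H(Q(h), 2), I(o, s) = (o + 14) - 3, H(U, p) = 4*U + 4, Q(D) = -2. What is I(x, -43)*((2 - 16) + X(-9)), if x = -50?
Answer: 234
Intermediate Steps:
H(U, p) = 4 + 4*U
I(o, s) = 11 + o (I(o, s) = (14 + o) - 3 = 11 + o)
X(h) = 8 (X(h) = -3*(-4) + (4 + 4*(-2)) = 12 + (4 - 8) = 12 - 4 = 8)
I(x, -43)*((2 - 16) + X(-9)) = (11 - 50)*((2 - 16) + 8) = -39*(-14 + 8) = -39*(-6) = 234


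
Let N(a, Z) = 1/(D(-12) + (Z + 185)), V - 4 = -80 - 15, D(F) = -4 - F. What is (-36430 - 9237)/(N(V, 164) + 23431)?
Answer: -16303119/8364868 ≈ -1.9490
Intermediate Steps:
V = -91 (V = 4 + (-80 - 15) = 4 - 95 = -91)
N(a, Z) = 1/(193 + Z) (N(a, Z) = 1/((-4 - 1*(-12)) + (Z + 185)) = 1/((-4 + 12) + (185 + Z)) = 1/(8 + (185 + Z)) = 1/(193 + Z))
(-36430 - 9237)/(N(V, 164) + 23431) = (-36430 - 9237)/(1/(193 + 164) + 23431) = -45667/(1/357 + 23431) = -45667/8364868/357 = -45667*357/8364868 = -16303119/8364868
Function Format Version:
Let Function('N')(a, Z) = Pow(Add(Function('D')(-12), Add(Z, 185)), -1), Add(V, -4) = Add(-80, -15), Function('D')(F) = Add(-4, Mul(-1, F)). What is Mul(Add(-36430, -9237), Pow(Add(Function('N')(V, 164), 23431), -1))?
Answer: Rational(-16303119, 8364868) ≈ -1.9490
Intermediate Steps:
V = -91 (V = Add(4, Add(-80, -15)) = Add(4, -95) = -91)
Function('N')(a, Z) = Pow(Add(193, Z), -1) (Function('N')(a, Z) = Pow(Add(Add(-4, Mul(-1, -12)), Add(Z, 185)), -1) = Pow(Add(Add(-4, 12), Add(185, Z)), -1) = Pow(Add(8, Add(185, Z)), -1) = Pow(Add(193, Z), -1))
Mul(Add(-36430, -9237), Pow(Add(Function('N')(V, 164), 23431), -1)) = Mul(Add(-36430, -9237), Pow(Add(Pow(Add(193, 164), -1), 23431), -1)) = Mul(-45667, Pow(Add(Pow(357, -1), 23431), -1)) = Mul(-45667, Pow(Add(Rational(1, 357), 23431), -1)) = Mul(-45667, Pow(Rational(8364868, 357), -1)) = Mul(-45667, Rational(357, 8364868)) = Rational(-16303119, 8364868)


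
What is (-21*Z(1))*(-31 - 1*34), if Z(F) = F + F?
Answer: 2730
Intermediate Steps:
Z(F) = 2*F
(-21*Z(1))*(-31 - 1*34) = (-42)*(-31 - 1*34) = (-21*2)*(-31 - 34) = -42*(-65) = 2730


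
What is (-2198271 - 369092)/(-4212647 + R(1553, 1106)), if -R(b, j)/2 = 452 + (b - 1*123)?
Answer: 2567363/4216411 ≈ 0.60890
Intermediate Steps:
R(b, j) = -658 - 2*b (R(b, j) = -2*(452 + (b - 1*123)) = -2*(452 + (b - 123)) = -2*(452 + (-123 + b)) = -2*(329 + b) = -658 - 2*b)
(-2198271 - 369092)/(-4212647 + R(1553, 1106)) = (-2198271 - 369092)/(-4212647 + (-658 - 2*1553)) = -2567363/(-4212647 + (-658 - 3106)) = -2567363/(-4212647 - 3764) = -2567363/(-4216411) = -2567363*(-1/4216411) = 2567363/4216411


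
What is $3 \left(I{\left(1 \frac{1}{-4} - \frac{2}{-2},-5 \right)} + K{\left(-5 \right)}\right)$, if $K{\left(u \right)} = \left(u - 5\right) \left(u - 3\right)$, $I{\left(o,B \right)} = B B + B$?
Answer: $300$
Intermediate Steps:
$I{\left(o,B \right)} = B + B^{2}$ ($I{\left(o,B \right)} = B^{2} + B = B + B^{2}$)
$K{\left(u \right)} = \left(-5 + u\right) \left(-3 + u\right)$
$3 \left(I{\left(1 \frac{1}{-4} - \frac{2}{-2},-5 \right)} + K{\left(-5 \right)}\right) = 3 \left(- 5 \left(1 - 5\right) + \left(15 + \left(-5\right)^{2} - -40\right)\right) = 3 \left(\left(-5\right) \left(-4\right) + \left(15 + 25 + 40\right)\right) = 3 \left(20 + 80\right) = 3 \cdot 100 = 300$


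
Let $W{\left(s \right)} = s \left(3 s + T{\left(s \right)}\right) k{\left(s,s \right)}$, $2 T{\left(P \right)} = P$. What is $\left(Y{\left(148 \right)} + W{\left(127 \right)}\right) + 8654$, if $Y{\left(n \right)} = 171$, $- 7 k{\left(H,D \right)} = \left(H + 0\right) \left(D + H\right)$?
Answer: $-260135816$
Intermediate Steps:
$k{\left(H,D \right)} = - \frac{H \left(D + H\right)}{7}$ ($k{\left(H,D \right)} = - \frac{\left(H + 0\right) \left(D + H\right)}{7} = - \frac{H \left(D + H\right)}{7}$)
$T{\left(P \right)} = \frac{P}{2}$
$W{\left(s \right)} = - s^{4}$ ($W{\left(s \right)} = s \left(3 s + \frac{s}{2}\right) \left(- \frac{s \left(s + s\right)}{7}\right) = s \frac{7 s}{2} \left(- \frac{s 2 s}{7}\right) = \frac{7 s^{2}}{2} \left(- \frac{2 s^{2}}{7}\right) = - s^{4}$)
$\left(Y{\left(148 \right)} + W{\left(127 \right)}\right) + 8654 = \left(171 - 127^{4}\right) + 8654 = \left(171 - 260144641\right) + 8654 = -260144470 + 8654 = -260135816$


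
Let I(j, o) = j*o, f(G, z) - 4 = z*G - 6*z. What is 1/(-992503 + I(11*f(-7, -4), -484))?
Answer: -1/1290647 ≈ -7.7480e-7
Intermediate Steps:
f(G, z) = 4 - 6*z + G*z (f(G, z) = 4 + (z*G - 6*z) = 4 + (G*z - 6*z) = 4 + (-6*z + G*z) = 4 - 6*z + G*z)
1/(-992503 + I(11*f(-7, -4), -484)) = 1/(-992503 + (11*(4 - 6*(-4) - 7*(-4)))*(-484)) = 1/(-992503 + (11*(4 + 24 + 28))*(-484)) = 1/(-992503 + (11*56)*(-484)) = 1/(-992503 + 616*(-484)) = 1/(-992503 - 298144) = 1/(-1290647) = -1/1290647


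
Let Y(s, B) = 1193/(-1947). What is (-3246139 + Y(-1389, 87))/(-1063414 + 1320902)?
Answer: -3160116913/250664568 ≈ -12.607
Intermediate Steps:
Y(s, B) = -1193/1947 (Y(s, B) = 1193*(-1/1947) = -1193/1947)
(-3246139 + Y(-1389, 87))/(-1063414 + 1320902) = (-3246139 - 1193/1947)/(-1063414 + 1320902) = -6320233826/1947/257488 = -6320233826/1947*1/257488 = -3160116913/250664568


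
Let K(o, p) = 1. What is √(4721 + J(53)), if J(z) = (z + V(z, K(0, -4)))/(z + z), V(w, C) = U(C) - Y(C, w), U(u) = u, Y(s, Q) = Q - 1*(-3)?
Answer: 2*√3315309/53 ≈ 68.709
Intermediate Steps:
Y(s, Q) = 3 + Q (Y(s, Q) = Q + 3 = 3 + Q)
V(w, C) = -3 + C - w (V(w, C) = C - (3 + w) = C + (-3 - w) = -3 + C - w)
J(z) = -1/z (J(z) = (z + (-3 + 1 - z))/(z + z) = (z + (-2 - z))/((2*z)) = -1/z)
√(4721 + J(53)) = √(4721 - 1/53) = √(250212/53) = 2*√3315309/53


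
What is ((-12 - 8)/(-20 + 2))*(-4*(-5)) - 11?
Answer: 101/9 ≈ 11.222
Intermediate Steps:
((-12 - 8)/(-20 + 2))*(-4*(-5)) - 11 = -20/(-18)*20 - 11 = -20*(-1/18)*20 - 11 = (10/9)*20 - 11 = 200/9 - 11 = 101/9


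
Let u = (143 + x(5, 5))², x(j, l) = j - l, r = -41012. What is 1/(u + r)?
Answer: -1/20563 ≈ -4.8631e-5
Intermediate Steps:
u = 20449 (u = (143 + (5 - 1*5))² = (143 + (5 - 5))² = (143 + 0)² = 143² = 20449)
1/(u + r) = 1/(20449 - 41012) = 1/(-20563) = -1/20563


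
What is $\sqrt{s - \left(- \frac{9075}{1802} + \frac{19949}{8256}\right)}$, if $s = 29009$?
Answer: $\frac{\sqrt{25083085204995195}}{929832} \approx 170.33$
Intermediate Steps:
$\sqrt{s - \left(- \frac{9075}{1802} + \frac{19949}{8256}\right)} = \sqrt{29009 - \left(- \frac{9075}{1802} + \frac{19949}{8256}\right)} = \sqrt{29009 - - \frac{19487551}{7438656}} = \sqrt{29009 + \left(- \frac{19949}{8256} + \frac{9075}{1802}\right)} = \sqrt{29009 + \frac{19487551}{7438656}} = \sqrt{\frac{215807459455}{7438656}} = \frac{\sqrt{25083085204995195}}{929832}$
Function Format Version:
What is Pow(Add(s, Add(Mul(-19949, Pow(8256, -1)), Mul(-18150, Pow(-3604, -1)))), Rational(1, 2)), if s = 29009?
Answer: Mul(Rational(1, 929832), Pow(25083085204995195, Rational(1, 2))) ≈ 170.33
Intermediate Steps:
Pow(Add(s, Add(Mul(-19949, Pow(8256, -1)), Mul(-18150, Pow(-3604, -1)))), Rational(1, 2)) = Pow(Add(29009, Add(Mul(-19949, Pow(8256, -1)), Mul(-18150, Pow(-3604, -1)))), Rational(1, 2)) = Pow(Add(29009, Add(Mul(-19949, Rational(1, 8256)), Mul(-18150, Rational(-1, 3604)))), Rational(1, 2)) = Pow(Add(29009, Add(Rational(-19949, 8256), Rational(9075, 1802))), Rational(1, 2)) = Pow(Add(29009, Rational(19487551, 7438656)), Rational(1, 2)) = Pow(Rational(215807459455, 7438656), Rational(1, 2)) = Mul(Rational(1, 929832), Pow(25083085204995195, Rational(1, 2)))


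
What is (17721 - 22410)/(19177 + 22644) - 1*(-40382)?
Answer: 1688810933/41821 ≈ 40382.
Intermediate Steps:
(17721 - 22410)/(19177 + 22644) - 1*(-40382) = -4689/41821 + 40382 = 1688810933/41821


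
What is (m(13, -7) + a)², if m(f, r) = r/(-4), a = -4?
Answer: 81/16 ≈ 5.0625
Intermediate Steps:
m(f, r) = -r/4 (m(f, r) = r*(-¼) = -r/4)
(m(13, -7) + a)² = (-¼*(-7) - 4)² = (7/4 - 4)² = (-9/4)² = 81/16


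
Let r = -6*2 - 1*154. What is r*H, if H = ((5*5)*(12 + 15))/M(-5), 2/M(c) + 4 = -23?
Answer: 1512675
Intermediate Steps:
M(c) = -2/27 (M(c) = 2/(-4 - 23) = 2/(-27) = 2*(-1/27) = -2/27)
r = -166 (r = -12 - 154 = -166)
H = -18225/2 (H = ((5*5)*(12 + 15))/(-2/27) = (25*27)*(-27/2) = 675*(-27/2) = -18225/2 ≈ -9112.5)
r*H = -166*(-18225/2) = 1512675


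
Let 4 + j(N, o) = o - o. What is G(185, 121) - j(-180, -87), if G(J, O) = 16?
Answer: 20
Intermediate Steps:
j(N, o) = -4 (j(N, o) = -4 + (o - o) = -4 + 0 = -4)
G(185, 121) - j(-180, -87) = 16 - 1*(-4) = 16 + 4 = 20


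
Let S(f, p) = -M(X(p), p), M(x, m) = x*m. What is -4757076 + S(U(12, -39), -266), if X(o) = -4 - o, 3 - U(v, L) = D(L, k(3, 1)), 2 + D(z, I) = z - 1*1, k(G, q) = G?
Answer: -4687384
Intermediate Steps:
D(z, I) = -3 + z (D(z, I) = -2 + (z - 1*1) = -2 + (z - 1) = -2 + (-1 + z) = -3 + z)
U(v, L) = 6 - L (U(v, L) = 3 - (-3 + L) = 3 + (3 - L) = 6 - L)
M(x, m) = m*x
S(f, p) = -p*(-4 - p)
-4757076 + S(U(12, -39), -266) = -4757076 - 266*(4 - 266) = -4757076 - 266*(-262) = -4757076 + 69692 = -4687384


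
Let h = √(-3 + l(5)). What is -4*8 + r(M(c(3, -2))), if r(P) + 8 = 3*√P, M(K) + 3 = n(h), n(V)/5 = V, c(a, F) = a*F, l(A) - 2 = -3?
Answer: -40 + 3*√(-3 + 10*I) ≈ -34.214 + 7.777*I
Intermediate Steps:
l(A) = -1 (l(A) = 2 - 3 = -1)
c(a, F) = F*a
h = 2*I (h = √(-3 - 1) = √(-4) = 2*I ≈ 2.0*I)
n(V) = 5*V
M(K) = -3 + 10*I (M(K) = -3 + 5*(2*I) = -3 + 10*I)
r(P) = -8 + 3*√P
-4*8 + r(M(c(3, -2))) = -4*8 + (-8 + 3*√(-3 + 10*I)) = -32 + (-8 + 3*√(-3 + 10*I)) = -40 + 3*√(-3 + 10*I)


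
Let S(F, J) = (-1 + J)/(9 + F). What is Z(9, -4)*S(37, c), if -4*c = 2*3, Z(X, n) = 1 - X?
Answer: 10/23 ≈ 0.43478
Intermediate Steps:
c = -3/2 ≈ -1.5000
S(F, J) = (-1 + J)/(9 + F)
Z(9, -4)*S(37, c) = (1 - 1*9)*((-1 - 3/2)/(9 + 37)) = (1 - 9)*(-5/2/46) = -4*(-5)/(23*2) = -8*(-5/92) = 10/23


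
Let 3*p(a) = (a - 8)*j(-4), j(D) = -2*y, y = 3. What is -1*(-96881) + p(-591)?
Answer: 98079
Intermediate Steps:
j(D) = -6 (j(D) = -2*3 = -6)
p(a) = 16 - 2*a (p(a) = ((a - 8)*(-6))/3 = ((-8 + a)*(-6))/3 = (48 - 6*a)/3 = 16 - 2*a)
-1*(-96881) + p(-591) = -1*(-96881) + (16 - 2*(-591)) = 96881 + (16 + 1182) = 96881 + 1198 = 98079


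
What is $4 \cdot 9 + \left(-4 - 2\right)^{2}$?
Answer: $72$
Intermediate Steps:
$4 \cdot 9 + \left(-4 - 2\right)^{2} = 36 + \left(-6\right)^{2} = 36 + 36 = 72$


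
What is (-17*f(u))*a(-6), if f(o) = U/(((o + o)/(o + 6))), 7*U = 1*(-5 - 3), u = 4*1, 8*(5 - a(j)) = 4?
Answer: 765/7 ≈ 109.29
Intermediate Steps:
a(j) = 9/2 (a(j) = 5 - ⅛*4 = 5 - ½ = 9/2)
u = 4
U = -8/7 (U = (1*(-5 - 3))/7 = (1*(-8))/7 = (⅐)*(-8) = -8/7 ≈ -1.1429)
f(o) = -4*(6 + o)/(7*o) (f(o) = -8*(o + 6)/(o + o)/7 = -8*(6 + o)/(2*o)/7 = -4*(6 + o)/(7*o))
(-17*f(u))*a(-6) = -68*(-6 - 1*4)/(7*4)*(9/2) = -68*(-6 - 4)/(7*4)*(9/2) = -68*(-10)/(7*4)*(9/2) = -17*(-10/7)*(9/2) = (170/7)*(9/2) = 765/7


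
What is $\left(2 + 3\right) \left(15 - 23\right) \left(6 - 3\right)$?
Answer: $-120$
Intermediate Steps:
$\left(2 + 3\right) \left(15 - 23\right) \left(6 - 3\right) = 5 \left(\left(-8\right) 3\right) = 5 \left(-24\right) = -120$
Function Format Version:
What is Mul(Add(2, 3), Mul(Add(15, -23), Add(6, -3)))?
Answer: -120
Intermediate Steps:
Mul(Add(2, 3), Mul(Add(15, -23), Add(6, -3))) = Mul(5, Mul(-8, 3)) = Mul(5, -24) = -120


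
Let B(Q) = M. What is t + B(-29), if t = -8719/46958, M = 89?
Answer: 4170543/46958 ≈ 88.814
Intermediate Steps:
B(Q) = 89
t = -8719/46958 (t = -8719*1/46958 = -8719/46958 ≈ -0.18568)
t + B(-29) = -8719/46958 + 89 = 4170543/46958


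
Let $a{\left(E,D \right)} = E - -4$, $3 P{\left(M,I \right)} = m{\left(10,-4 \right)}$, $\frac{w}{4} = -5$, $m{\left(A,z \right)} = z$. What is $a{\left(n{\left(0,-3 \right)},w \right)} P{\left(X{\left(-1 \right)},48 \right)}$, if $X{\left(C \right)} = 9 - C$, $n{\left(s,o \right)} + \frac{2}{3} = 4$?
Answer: $- \frac{88}{9} \approx -9.7778$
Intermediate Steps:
$n{\left(s,o \right)} = \frac{10}{3}$ ($n{\left(s,o \right)} = - \frac{2}{3} + 4 = \frac{10}{3}$)
$w = -20$ ($w = 4 \left(-5\right) = -20$)
$P{\left(M,I \right)} = - \frac{4}{3}$ ($P{\left(M,I \right)} = \frac{1}{3} \left(-4\right) = - \frac{4}{3}$)
$a{\left(E,D \right)} = 4 + E$ ($a{\left(E,D \right)} = E + 4 = 4 + E$)
$a{\left(n{\left(0,-3 \right)},w \right)} P{\left(X{\left(-1 \right)},48 \right)} = \left(4 + \frac{10}{3}\right) \left(- \frac{4}{3}\right) = \frac{22}{3} \left(- \frac{4}{3}\right) = - \frac{88}{9}$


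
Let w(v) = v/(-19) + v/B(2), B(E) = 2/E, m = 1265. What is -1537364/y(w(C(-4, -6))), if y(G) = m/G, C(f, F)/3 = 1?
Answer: -83017656/24035 ≈ -3454.0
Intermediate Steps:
C(f, F) = 3 (C(f, F) = 3*1 = 3)
w(v) = 18*v/19 (w(v) = v/(-19) + v/((2/2)) = v*(-1/19) + v/((2*(½))) = -v/19 + v/1 = -v/19 + v*1 = -v/19 + v = 18*v/19)
y(G) = 1265/G
-1537364/y(w(C(-4, -6))) = -1537364/(1265/(((18/19)*3))) = -1537364/(1265/(54/19)) = -1537364/(1265*(19/54)) = -1537364/24035/54 = -1537364*54/24035 = -83017656/24035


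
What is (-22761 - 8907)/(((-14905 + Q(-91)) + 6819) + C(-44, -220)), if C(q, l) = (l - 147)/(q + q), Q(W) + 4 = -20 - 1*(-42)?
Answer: 928928/236539 ≈ 3.9272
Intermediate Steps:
Q(W) = 18 (Q(W) = -4 + (-20 - 1*(-42)) = -4 + (-20 + 42) = -4 + 22 = 18)
C(q, l) = (-147 + l)/(2*q) (C(q, l) = (-147 + l)/((2*q)) = (-147 + l)*(1/(2*q)) = (-147 + l)/(2*q))
(-22761 - 8907)/(((-14905 + Q(-91)) + 6819) + C(-44, -220)) = (-22761 - 8907)/(((-14905 + 18) + 6819) + (½)*(-147 - 220)/(-44)) = -31668/((-14887 + 6819) + (½)*(-1/44)*(-367)) = -31668/(-8068 + 367/88) = -31668/(-709617/88) = -31668*(-88/709617) = 928928/236539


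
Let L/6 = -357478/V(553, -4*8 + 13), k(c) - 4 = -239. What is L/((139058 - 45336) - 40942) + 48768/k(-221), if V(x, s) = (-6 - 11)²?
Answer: -37219141527/179227685 ≈ -207.66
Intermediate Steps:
k(c) = -235 (k(c) = 4 - 239 = -235)
V(x, s) = 289 (V(x, s) = (-17)² = 289)
L = -2144868/289 (L = 6*(-357478/289) = -2144868/289 ≈ -7421.7)
L/((139058 - 45336) - 40942) + 48768/k(-221) = -2144868/(289*((139058 - 45336) - 40942)) + 48768/(-235) = -2144868/(289*(93722 - 40942)) + 48768*(-1/235) = -2144868/289/52780 - 48768/235 = -2144868/289*1/52780 - 48768/235 = -536217/3813355 - 48768/235 = -37219141527/179227685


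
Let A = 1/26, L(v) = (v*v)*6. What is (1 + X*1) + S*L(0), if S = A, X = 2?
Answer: 3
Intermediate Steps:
L(v) = 6*v² (L(v) = v²*6 = 6*v²)
A = 1/26 (A = 1*(1/26) = 1/26 ≈ 0.038462)
S = 1/26 ≈ 0.038462
(1 + X*1) + S*L(0) = (1 + 2*1) + (6*0²)/26 = (1 + 2) + (6*0)/26 = 3 + (1/26)*0 = 3 + 0 = 3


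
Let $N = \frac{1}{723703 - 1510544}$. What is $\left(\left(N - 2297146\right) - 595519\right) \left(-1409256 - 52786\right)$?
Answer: $\frac{3327706164722585172}{786841} \approx 4.2292 \cdot 10^{12}$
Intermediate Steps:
$N = - \frac{1}{786841}$ ($N = \frac{1}{-786841} = - \frac{1}{786841} \approx -1.2709 \cdot 10^{-6}$)
$\left(\left(N - 2297146\right) - 595519\right) \left(-1409256 - 52786\right) = \left(\left(- \frac{1}{786841} - 2297146\right) - 595519\right) \left(-1409256 - 52786\right) = \left(\left(- \frac{1}{786841} - 2297146\right) - 595519\right) \left(-1462042\right) = \left(- \frac{1807488655787}{786841} - 595519\right) \left(-1462042\right) = \left(- \frac{2276067421266}{786841}\right) \left(-1462042\right) = \frac{3327706164722585172}{786841}$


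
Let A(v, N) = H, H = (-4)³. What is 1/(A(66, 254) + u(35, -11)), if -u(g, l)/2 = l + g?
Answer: -1/112 ≈ -0.0089286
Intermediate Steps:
u(g, l) = -2*g - 2*l (u(g, l) = -2*(l + g) = -2*(g + l) = -2*g - 2*l)
H = -64
A(v, N) = -64
1/(A(66, 254) + u(35, -11)) = 1/(-64 + (-2*35 - 2*(-11))) = 1/(-64 + (-70 + 22)) = 1/(-64 - 48) = 1/(-112) = -1/112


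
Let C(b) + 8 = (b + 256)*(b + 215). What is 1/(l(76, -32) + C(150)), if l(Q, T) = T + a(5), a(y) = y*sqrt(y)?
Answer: 5926/877936895 - sqrt(5)/4389684475 ≈ 6.7494e-6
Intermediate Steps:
a(y) = y**(3/2)
l(Q, T) = T + 5*sqrt(5) (l(Q, T) = T + 5**(3/2) = T + 5*sqrt(5))
C(b) = -8 + (215 + b)*(256 + b) (C(b) = -8 + (b + 256)*(b + 215) = -8 + (256 + b)*(215 + b) = -8 + (215 + b)*(256 + b))
1/(l(76, -32) + C(150)) = 1/((-32 + 5*sqrt(5)) + (55032 + 150**2 + 471*150)) = 1/((-32 + 5*sqrt(5)) + (55032 + 22500 + 70650)) = 1/((-32 + 5*sqrt(5)) + 148182) = 1/(148150 + 5*sqrt(5))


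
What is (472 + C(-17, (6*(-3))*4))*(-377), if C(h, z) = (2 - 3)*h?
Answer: -184353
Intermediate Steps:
C(h, z) = -h
(472 + C(-17, (6*(-3))*4))*(-377) = (472 - 1*(-17))*(-377) = (472 + 17)*(-377) = 489*(-377) = -184353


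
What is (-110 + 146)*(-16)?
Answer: -576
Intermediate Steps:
(-110 + 146)*(-16) = 36*(-16) = -576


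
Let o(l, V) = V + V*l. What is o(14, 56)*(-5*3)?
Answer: -12600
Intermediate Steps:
o(14, 56)*(-5*3) = (56*(1 + 14))*(-5*3) = (56*15)*(-15) = 840*(-15) = -12600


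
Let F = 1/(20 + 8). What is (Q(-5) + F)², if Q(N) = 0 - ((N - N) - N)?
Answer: 19321/784 ≈ 24.644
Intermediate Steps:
F = 1/28 ≈ 0.035714
Q(N) = N (Q(N) = 0 - (0 - N) = 0 - (-1)*N = 0 + N = N)
(Q(-5) + F)² = (-5 + 1/28)² = (-139/28)² = 19321/784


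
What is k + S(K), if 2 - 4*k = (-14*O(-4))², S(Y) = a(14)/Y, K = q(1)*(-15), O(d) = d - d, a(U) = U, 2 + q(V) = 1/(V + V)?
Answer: 101/90 ≈ 1.1222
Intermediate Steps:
q(V) = -2 + 1/(2*V) (q(V) = -2 + 1/(V + V) = -2 + 1/(2*V))
O(d) = 0
K = 45/2 (K = (-2 + (½)/1)*(-15) = (-2 + (½)*1)*(-15) = (-2 + ½)*(-15) = -3/2*(-15) = 45/2 ≈ 22.500)
S(Y) = 14/Y
k = ½ (k = ½ - (-14*0)²/4 = ½ - ¼*0² = ½ - ¼*0 = ½ + 0 = ½ ≈ 0.50000)
k + S(K) = ½ + 14/(45/2) = ½ + 14*(2/45) = ½ + 28/45 = 101/90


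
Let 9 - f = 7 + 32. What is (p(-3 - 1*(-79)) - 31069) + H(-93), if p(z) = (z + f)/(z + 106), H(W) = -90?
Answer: -2835446/91 ≈ -31159.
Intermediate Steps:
f = -30 (f = 9 - (7 + 32) = 9 - 1*39 = 9 - 39 = -30)
p(z) = (-30 + z)/(106 + z) (p(z) = (z - 30)/(z + 106) = (-30 + z)/(106 + z))
(p(-3 - 1*(-79)) - 31069) + H(-93) = ((-30 + (-3 - 1*(-79)))/(106 + (-3 - 1*(-79))) - 31069) - 90 = ((-30 + (-3 + 79))/(106 + (-3 + 79)) - 31069) - 90 = ((-30 + 76)/(106 + 76) - 31069) - 90 = (46/182 - 31069) - 90 = ((1/182)*46 - 31069) - 90 = (23/91 - 31069) - 90 = -2827256/91 - 90 = -2835446/91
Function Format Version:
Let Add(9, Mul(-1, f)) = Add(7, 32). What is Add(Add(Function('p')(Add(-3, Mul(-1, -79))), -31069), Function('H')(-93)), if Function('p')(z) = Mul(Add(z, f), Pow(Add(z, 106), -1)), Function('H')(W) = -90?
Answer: Rational(-2835446, 91) ≈ -31159.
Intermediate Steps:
f = -30 (f = Add(9, Mul(-1, Add(7, 32))) = Add(9, Mul(-1, 39)) = Add(9, -39) = -30)
Function('p')(z) = Mul(Pow(Add(106, z), -1), Add(-30, z)) (Function('p')(z) = Mul(Add(z, -30), Pow(Add(z, 106), -1)) = Mul(Add(-30, z), Pow(Add(106, z), -1)) = Mul(Pow(Add(106, z), -1), Add(-30, z)))
Add(Add(Function('p')(Add(-3, Mul(-1, -79))), -31069), Function('H')(-93)) = Add(Add(Mul(Pow(Add(106, Add(-3, Mul(-1, -79))), -1), Add(-30, Add(-3, Mul(-1, -79)))), -31069), -90) = Add(Add(Mul(Pow(Add(106, Add(-3, 79)), -1), Add(-30, Add(-3, 79))), -31069), -90) = Add(Add(Mul(Pow(Add(106, 76), -1), Add(-30, 76)), -31069), -90) = Add(Add(Mul(Pow(182, -1), 46), -31069), -90) = Add(Add(Mul(Rational(1, 182), 46), -31069), -90) = Add(Add(Rational(23, 91), -31069), -90) = Add(Rational(-2827256, 91), -90) = Rational(-2835446, 91)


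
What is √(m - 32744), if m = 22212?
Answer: 2*I*√2633 ≈ 102.63*I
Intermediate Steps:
√(m - 32744) = √(22212 - 32744) = √(-10532) = 2*I*√2633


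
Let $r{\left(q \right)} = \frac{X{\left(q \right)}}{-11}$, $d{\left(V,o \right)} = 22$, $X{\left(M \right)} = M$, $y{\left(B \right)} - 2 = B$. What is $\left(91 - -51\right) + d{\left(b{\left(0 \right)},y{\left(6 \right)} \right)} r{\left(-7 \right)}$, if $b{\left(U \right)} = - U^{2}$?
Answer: $156$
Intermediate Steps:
$y{\left(B \right)} = 2 + B$
$r{\left(q \right)} = - \frac{q}{11}$ ($r{\left(q \right)} = \frac{q}{-11} = q \left(- \frac{1}{11}\right) = - \frac{q}{11}$)
$\left(91 - -51\right) + d{\left(b{\left(0 \right)},y{\left(6 \right)} \right)} r{\left(-7 \right)} = \left(91 - -51\right) + 22 \left(\left(- \frac{1}{11}\right) \left(-7\right)\right) = \left(91 + 51\right) + 22 \cdot \frac{7}{11} = 142 + 14 = 156$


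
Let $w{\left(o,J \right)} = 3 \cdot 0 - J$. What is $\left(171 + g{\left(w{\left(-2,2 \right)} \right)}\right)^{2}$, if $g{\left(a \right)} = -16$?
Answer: $24025$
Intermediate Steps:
$w{\left(o,J \right)} = - J$ ($w{\left(o,J \right)} = 0 - J = - J$)
$\left(171 + g{\left(w{\left(-2,2 \right)} \right)}\right)^{2} = \left(171 - 16\right)^{2} = 155^{2} = 24025$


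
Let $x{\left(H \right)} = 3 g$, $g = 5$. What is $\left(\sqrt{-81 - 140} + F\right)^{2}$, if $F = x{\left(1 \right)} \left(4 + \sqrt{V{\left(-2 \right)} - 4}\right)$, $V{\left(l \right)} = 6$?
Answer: $\left(60 + 15 \sqrt{2} + i \sqrt{221}\right)^{2} \approx 6374.6 + 2414.6 i$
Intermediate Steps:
$x{\left(H \right)} = 15$ ($x{\left(H \right)} = 3 \cdot 5 = 15$)
$F = 60 + 15 \sqrt{2}$ ($F = 15 \left(4 + \sqrt{6 - 4}\right) = 15 \left(4 + \sqrt{2}\right) = 60 + 15 \sqrt{2} \approx 81.213$)
$\left(\sqrt{-81 - 140} + F\right)^{2} = \left(\sqrt{-81 - 140} + \left(60 + 15 \sqrt{2}\right)\right)^{2} = \left(\sqrt{-221} + \left(60 + 15 \sqrt{2}\right)\right)^{2} = \left(i \sqrt{221} + \left(60 + 15 \sqrt{2}\right)\right)^{2} = \left(60 + 15 \sqrt{2} + i \sqrt{221}\right)^{2}$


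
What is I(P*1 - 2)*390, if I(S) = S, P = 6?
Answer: 1560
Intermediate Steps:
I(P*1 - 2)*390 = (6*1 - 2)*390 = (6 - 2)*390 = 4*390 = 1560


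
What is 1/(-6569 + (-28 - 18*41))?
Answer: -1/7335 ≈ -0.00013633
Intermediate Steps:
1/(-6569 + (-28 - 18*41)) = 1/(-6569 + (-28 - 738)) = 1/(-6569 - 766) = 1/(-7335) = -1/7335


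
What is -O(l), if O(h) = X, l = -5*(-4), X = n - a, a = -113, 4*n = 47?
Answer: -499/4 ≈ -124.75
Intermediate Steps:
n = 47/4 (n = (¼)*47 = 47/4 ≈ 11.750)
X = 499/4 (X = 47/4 - 1*(-113) = 47/4 + 113 = 499/4 ≈ 124.75)
l = 20
O(h) = 499/4
-O(l) = -1*499/4 = -499/4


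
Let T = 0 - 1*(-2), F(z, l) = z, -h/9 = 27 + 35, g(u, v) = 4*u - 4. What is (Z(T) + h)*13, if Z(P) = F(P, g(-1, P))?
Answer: -7228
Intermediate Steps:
g(u, v) = -4 + 4*u
h = -558 (h = -9*(27 + 35) = -9*62 = -558)
T = 2 (T = 0 + 2 = 2)
Z(P) = P
(Z(T) + h)*13 = (2 - 558)*13 = -556*13 = -7228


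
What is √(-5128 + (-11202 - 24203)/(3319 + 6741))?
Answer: I*√5193282351/1006 ≈ 71.635*I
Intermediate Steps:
√(-5128 + (-11202 - 24203)/(3319 + 6741)) = √(-5128 - 35405/10060) = √(-5128 - 35405*1/10060) = √(-5128 - 7081/2012) = √(-10324617/2012) = I*√5193282351/1006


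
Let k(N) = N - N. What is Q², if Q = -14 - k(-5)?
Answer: 196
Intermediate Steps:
k(N) = 0
Q = -14 (Q = -14 - 1*0 = -14 + 0 = -14)
Q² = (-14)² = 196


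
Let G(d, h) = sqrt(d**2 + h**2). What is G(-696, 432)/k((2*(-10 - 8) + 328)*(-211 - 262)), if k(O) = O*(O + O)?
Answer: 3*sqrt(1165)/4769007364 ≈ 2.1471e-8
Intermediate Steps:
k(O) = 2*O**2 (k(O) = O*(2*O) = 2*O**2)
G(-696, 432)/k((2*(-10 - 8) + 328)*(-211 - 262)) = sqrt((-696)**2 + 432**2)/((2*((2*(-10 - 8) + 328)*(-211 - 262))**2)) = sqrt(484416 + 186624)/((2*((2*(-18) + 328)*(-473))**2)) = sqrt(671040)/((2*((-36 + 328)*(-473))**2)) = (24*sqrt(1165))/((2*(292*(-473))**2)) = (24*sqrt(1165))/((2*(-138116)**2)) = (24*sqrt(1165))/((2*19076029456)) = (24*sqrt(1165))/38152058912 = (24*sqrt(1165))*(1/38152058912) = 3*sqrt(1165)/4769007364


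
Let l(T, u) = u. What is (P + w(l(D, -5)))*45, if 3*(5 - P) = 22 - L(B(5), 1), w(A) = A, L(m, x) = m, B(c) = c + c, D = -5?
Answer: -180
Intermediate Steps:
B(c) = 2*c
P = 1 (P = 5 - (22 - 2*5)/3 = 5 - (22 - 1*10)/3 = 5 - (22 - 10)/3 = 5 - ⅓*12 = 5 - 4 = 1)
(P + w(l(D, -5)))*45 = (1 - 5)*45 = -4*45 = -180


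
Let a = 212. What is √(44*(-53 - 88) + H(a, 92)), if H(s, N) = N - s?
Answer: 2*I*√1581 ≈ 79.524*I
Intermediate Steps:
√(44*(-53 - 88) + H(a, 92)) = √(44*(-53 - 88) + (92 - 1*212)) = √(44*(-141) + (92 - 212)) = √(-6204 - 120) = √(-6324) = 2*I*√1581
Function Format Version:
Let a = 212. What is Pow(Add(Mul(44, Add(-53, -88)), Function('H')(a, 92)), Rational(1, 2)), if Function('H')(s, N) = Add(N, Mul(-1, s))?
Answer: Mul(2, I, Pow(1581, Rational(1, 2))) ≈ Mul(79.524, I)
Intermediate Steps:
Pow(Add(Mul(44, Add(-53, -88)), Function('H')(a, 92)), Rational(1, 2)) = Pow(Add(Mul(44, Add(-53, -88)), Add(92, Mul(-1, 212))), Rational(1, 2)) = Pow(Add(Mul(44, -141), Add(92, -212)), Rational(1, 2)) = Pow(Add(-6204, -120), Rational(1, 2)) = Pow(-6324, Rational(1, 2)) = Mul(2, I, Pow(1581, Rational(1, 2)))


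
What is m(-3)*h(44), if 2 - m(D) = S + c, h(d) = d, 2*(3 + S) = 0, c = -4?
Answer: 396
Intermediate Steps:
S = -3 (S = -3 + (½)*0 = -3 + 0 = -3)
m(D) = 9 (m(D) = 2 - (-3 - 4) = 2 - 1*(-7) = 2 + 7 = 9)
m(-3)*h(44) = 9*44 = 396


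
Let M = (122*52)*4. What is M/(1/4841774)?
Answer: 122864857024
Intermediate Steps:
M = 25376 (M = 6344*4 = 25376)
M/(1/4841774) = 25376/(1/4841774) = 25376*4841774 = 122864857024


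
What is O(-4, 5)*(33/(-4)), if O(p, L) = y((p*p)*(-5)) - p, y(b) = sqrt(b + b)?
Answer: -33 - 33*I*sqrt(10) ≈ -33.0 - 104.36*I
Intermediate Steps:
y(b) = sqrt(2)*sqrt(b) (y(b) = sqrt(2*b) = sqrt(2)*sqrt(b))
O(p, L) = -p + sqrt(10)*sqrt(-p**2) (O(p, L) = sqrt(2)*sqrt((p*p)*(-5)) - p = sqrt(2)*sqrt(p**2*(-5)) - p = sqrt(2)*sqrt(-5*p**2) - p = sqrt(2)*(sqrt(5)*sqrt(-p**2)) - p = sqrt(10)*sqrt(-p**2) - p = -p + sqrt(10)*sqrt(-p**2))
O(-4, 5)*(33/(-4)) = (-1*(-4) + sqrt(10)*sqrt(-1*(-4)**2))*(33/(-4)) = (4 + sqrt(10)*sqrt(-1*16))*(-1/4*33) = (4 + sqrt(10)*sqrt(-16))*(-33/4) = (4 + sqrt(10)*(4*I))*(-33/4) = (4 + 4*I*sqrt(10))*(-33/4) = -33 - 33*I*sqrt(10)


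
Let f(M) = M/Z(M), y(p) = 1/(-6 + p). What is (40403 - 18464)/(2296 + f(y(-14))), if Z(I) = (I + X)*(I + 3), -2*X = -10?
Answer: 128145699/13410916 ≈ 9.5553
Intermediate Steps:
X = 5 (X = -1/2*(-10) = 5)
Z(I) = (3 + I)*(5 + I) (Z(I) = (I + 5)*(I + 3) = (5 + I)*(3 + I) = (3 + I)*(5 + I))
f(M) = M/(15 + M**2 + 8*M)
(40403 - 18464)/(2296 + f(y(-14))) = (40403 - 18464)/(2296 + 1/((-6 - 14)*(15 + (1/(-6 - 14))**2 + 8/(-6 - 14)))) = 21939/(2296 + 1/((-20)*(15 + (1/(-20))**2 + 8/(-20)))) = 21939/(2296 - 1/(20*(15 + (-1/20)**2 + 8*(-1/20)))) = 21939/(2296 - 1/(20*(15 + 1/400 - 2/5))) = 21939/(2296 - 1/(20*5841/400)) = 21939/(2296 - 1/20*400/5841) = 21939/(2296 - 20/5841) = 21939/(13410916/5841) = 21939*(5841/13410916) = 128145699/13410916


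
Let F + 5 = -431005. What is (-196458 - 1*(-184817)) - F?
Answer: 419369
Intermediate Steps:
F = -431010 (F = -5 - 431005 = -431010)
(-196458 - 1*(-184817)) - F = (-196458 - 1*(-184817)) - 1*(-431010) = (-196458 + 184817) + 431010 = -11641 + 431010 = 419369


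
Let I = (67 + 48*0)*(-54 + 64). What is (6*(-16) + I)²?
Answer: 329476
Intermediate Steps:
I = 670 (I = (67 + 0)*10 = 67*10 = 670)
(6*(-16) + I)² = (6*(-16) + 670)² = (-96 + 670)² = 574² = 329476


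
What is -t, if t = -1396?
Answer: 1396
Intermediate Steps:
-t = -1*(-1396) = 1396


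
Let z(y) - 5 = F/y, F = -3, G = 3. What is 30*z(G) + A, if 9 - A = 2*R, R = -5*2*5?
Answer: 229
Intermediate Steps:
z(y) = 5 - 3/y
R = -50 (R = -10*5 = -50)
A = 109 (A = 9 - 2*(-50) = 9 - 1*(-100) = 9 + 100 = 109)
30*z(G) + A = 30*(5 - 3/3) + 109 = 30*(5 - 3*⅓) + 109 = 30*(5 - 1) + 109 = 30*4 + 109 = 120 + 109 = 229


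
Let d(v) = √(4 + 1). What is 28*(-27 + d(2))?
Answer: -756 + 28*√5 ≈ -693.39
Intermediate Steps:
d(v) = √5
28*(-27 + d(2)) = 28*(-27 + √5) = -756 + 28*√5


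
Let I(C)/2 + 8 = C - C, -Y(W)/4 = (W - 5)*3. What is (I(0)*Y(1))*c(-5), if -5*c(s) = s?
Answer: -768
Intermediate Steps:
c(s) = -s/5
Y(W) = 60 - 12*W (Y(W) = -4*(W - 5)*3 = -4*(-5 + W)*3 = -4*(-15 + 3*W) = 60 - 12*W)
I(C) = -16 (I(C) = -16 + 2*(C - C) = -16 + 2*0 = -16 + 0 = -16)
(I(0)*Y(1))*c(-5) = (-16*(60 - 12*1))*(-1/5*(-5)) = -16*(60 - 12)*1 = -16*48*1 = -768*1 = -768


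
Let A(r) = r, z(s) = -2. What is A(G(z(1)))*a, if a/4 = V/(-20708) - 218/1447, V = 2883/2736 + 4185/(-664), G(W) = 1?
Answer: -11004608105/18291862704 ≈ -0.60161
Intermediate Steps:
V = -397327/75696 (V = 2883*(1/2736) + 4185*(-1/664) = 961/912 - 4185/664 = -397327/75696 ≈ -5.2490)
a = -11004608105/18291862704 (a = 4*(-397327/75696/(-20708) - 218/1447) = 4*(-397327/75696*(-1/20708) - 218*1/1447) = 4*(12817/50564928 - 218/1447) = 4*(-11004608105/73167450816) = -11004608105/18291862704 ≈ -0.60161)
A(G(z(1)))*a = 1*(-11004608105/18291862704) = -11004608105/18291862704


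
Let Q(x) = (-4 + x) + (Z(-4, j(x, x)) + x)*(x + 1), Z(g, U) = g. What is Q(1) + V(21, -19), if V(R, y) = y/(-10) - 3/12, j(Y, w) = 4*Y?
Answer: -147/20 ≈ -7.3500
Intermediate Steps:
V(R, y) = -¼ - y/10 (V(R, y) = y*(-⅒) - 3*1/12 = -y/10 - ¼ = -¼ - y/10)
Q(x) = -4 + x + (1 + x)*(-4 + x) (Q(x) = (-4 + x) + (-4 + x)*(x + 1) = (-4 + x) + (-4 + x)*(1 + x) = (-4 + x) + (1 + x)*(-4 + x) = -4 + x + (1 + x)*(-4 + x))
Q(1) + V(21, -19) = (-8 + 1² - 2*1) + (-¼ - ⅒*(-19)) = (-8 + 1 - 2) + (-¼ + 19/10) = -9 + 33/20 = -147/20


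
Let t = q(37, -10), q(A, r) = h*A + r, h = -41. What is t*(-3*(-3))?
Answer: -13743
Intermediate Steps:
q(A, r) = r - 41*A (q(A, r) = -41*A + r = r - 41*A)
t = -1527 (t = -10 - 41*37 = -10 - 1517 = -1527)
t*(-3*(-3)) = -(-4581)*(-3) = -1527*9 = -13743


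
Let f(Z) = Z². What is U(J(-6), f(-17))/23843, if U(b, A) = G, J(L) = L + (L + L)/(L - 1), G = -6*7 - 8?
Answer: -50/23843 ≈ -0.0020971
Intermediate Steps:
G = -50 (G = -42 - 8 = -50)
J(L) = L + 2*L/(-1 + L) (J(L) = L + (2*L)/(-1 + L) = L + 2*L/(-1 + L))
U(b, A) = -50
U(J(-6), f(-17))/23843 = -50/23843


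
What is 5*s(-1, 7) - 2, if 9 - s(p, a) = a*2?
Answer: -27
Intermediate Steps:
s(p, a) = 9 - 2*a (s(p, a) = 9 - a*2 = 9 - 2*a)
5*s(-1, 7) - 2 = 5*(9 - 2*7) - 2 = 5*(9 - 14) - 2 = 5*(-5) - 2 = -25 - 2 = -27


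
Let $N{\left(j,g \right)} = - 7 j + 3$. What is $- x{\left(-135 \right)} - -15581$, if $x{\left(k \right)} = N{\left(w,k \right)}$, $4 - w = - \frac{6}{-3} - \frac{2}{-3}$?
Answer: $\frac{46762}{3} \approx 15587.0$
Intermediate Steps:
$w = \frac{4}{3}$ ($w = 4 - \left(- \frac{6}{-3} - \frac{2}{-3}\right) = 4 - \left(\left(-6\right) \left(- \frac{1}{3}\right) - - \frac{2}{3}\right) = 4 - \left(2 + \frac{2}{3}\right) = 4 - \frac{8}{3} = \frac{4}{3} \approx 1.3333$)
$N{\left(j,g \right)} = 3 - 7 j$
$x{\left(k \right)} = - \frac{19}{3}$ ($x{\left(k \right)} = 3 - \frac{28}{3} = - \frac{19}{3}$)
$- x{\left(-135 \right)} - -15581 = \left(-1\right) \left(- \frac{19}{3}\right) - -15581 = \frac{19}{3} + 15581 = \frac{46762}{3}$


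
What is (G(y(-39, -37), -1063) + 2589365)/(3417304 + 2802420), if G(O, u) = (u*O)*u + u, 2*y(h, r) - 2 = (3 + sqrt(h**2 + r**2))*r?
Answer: -117990017/12439448 - 710750501*sqrt(10)/12439448 ≈ -190.17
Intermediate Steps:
y(h, r) = 1 + r*(3 + sqrt(h**2 + r**2))/2 (y(h, r) = 1 + ((3 + sqrt(h**2 + r**2))*r)/2 = 1 + (r*(3 + sqrt(h**2 + r**2)))/2 = 1 + r*(3 + sqrt(h**2 + r**2))/2)
G(O, u) = u + O*u**2 (G(O, u) = (O*u)*u + u = O*u**2 + u = u + O*u**2)
(G(y(-39, -37), -1063) + 2589365)/(3417304 + 2802420) = (-1063*(1 + (1 + (3/2)*(-37) + (1/2)*(-37)*sqrt((-39)**2 + (-37)**2))*(-1063)) + 2589365)/(3417304 + 2802420) = (-1063*(1 + (1 - 111/2 + (1/2)*(-37)*sqrt(1521 + 1369))*(-1063)) + 2589365)/6219724 = (-1063*(1 + (1 - 111/2 + (1/2)*(-37)*sqrt(2890))*(-1063)) + 2589365)*(1/6219724) = (-1063*(1 + (1 - 111/2 + (1/2)*(-37)*(17*sqrt(10)))*(-1063)) + 2589365)*(1/6219724) = (-1063*(1 + (1 - 111/2 - 629*sqrt(10)/2)*(-1063)) + 2589365)*(1/6219724) = (-1063*(1 + (-109/2 - 629*sqrt(10)/2)*(-1063)) + 2589365)*(1/6219724) = (-1063*(1 + (115867/2 + 668627*sqrt(10)/2)) + 2589365)*(1/6219724) = (-1063*(115869/2 + 668627*sqrt(10)/2) + 2589365)*(1/6219724) = ((-123168747/2 - 710750501*sqrt(10)/2) + 2589365)*(1/6219724) = (-117990017/2 - 710750501*sqrt(10)/2)*(1/6219724) = -117990017/12439448 - 710750501*sqrt(10)/12439448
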